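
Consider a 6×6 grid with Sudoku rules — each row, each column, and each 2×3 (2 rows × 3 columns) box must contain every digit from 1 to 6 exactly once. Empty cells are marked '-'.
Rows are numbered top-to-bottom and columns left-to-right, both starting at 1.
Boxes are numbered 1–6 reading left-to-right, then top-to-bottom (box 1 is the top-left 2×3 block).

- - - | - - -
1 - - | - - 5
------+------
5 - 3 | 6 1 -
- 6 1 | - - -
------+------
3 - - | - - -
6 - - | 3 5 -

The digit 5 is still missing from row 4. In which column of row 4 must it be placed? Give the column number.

4

Consider where 5 can go in row 4.
r4c1 is out (column 1 already has a 5).
r4c5 is out (column 5 already has a 5).
r4c6 is out (column 6 already has a 5).
So the only cell in row 4 that can hold 5 is r4c4.
That is column 4.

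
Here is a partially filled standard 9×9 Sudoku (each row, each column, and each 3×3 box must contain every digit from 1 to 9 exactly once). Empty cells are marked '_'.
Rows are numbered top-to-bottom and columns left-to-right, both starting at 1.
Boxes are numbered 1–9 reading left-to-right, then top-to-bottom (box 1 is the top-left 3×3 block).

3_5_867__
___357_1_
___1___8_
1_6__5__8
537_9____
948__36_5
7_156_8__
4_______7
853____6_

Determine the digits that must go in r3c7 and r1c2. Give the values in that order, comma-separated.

5,1

For r3c7:
  Consider where 5 can go in box 3.
  r1c8 is out (row 1 already has a 5).
  r1c9 is out (row 1 already has a 5).
  r2c7 is out (row 2 already has a 5).
  r2c9 is out (row 2 already has a 5).
  r3c9 is out (column 9 already has a 5).
  So the only cell in box 3 that can hold 5 is r3c7.
  So r3c7 = 5.
For r1c2:
  Consider where 1 can go in box 1.
  r2c1 is out (row 2 already has a 1). r2c2 is out (row 2 already has a 1). r2c3 is out (row 2 already has a 1). r3c1 is out (row 3 already has a 1). The remaining empty cells in box 1 are similarly blocked.
  So the only cell in box 1 that can hold 1 is r1c2.
  So r1c2 = 1.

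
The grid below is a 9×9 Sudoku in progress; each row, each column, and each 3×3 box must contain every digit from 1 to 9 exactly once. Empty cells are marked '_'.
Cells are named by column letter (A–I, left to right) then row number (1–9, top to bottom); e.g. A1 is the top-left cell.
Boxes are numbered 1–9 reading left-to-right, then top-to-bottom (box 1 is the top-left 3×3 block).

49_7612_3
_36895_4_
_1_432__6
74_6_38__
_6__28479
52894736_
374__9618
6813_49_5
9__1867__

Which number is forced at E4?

1

Cell E4 itself could take any of {1, 5} by direct elimination.
Consider where 1 can go in column E.
E7 is out (row 7 already has a 1).
E8 is out (row 8 already has a 1).
So the only cell in column E that can hold 1 is E4.
Therefore E4 = 1.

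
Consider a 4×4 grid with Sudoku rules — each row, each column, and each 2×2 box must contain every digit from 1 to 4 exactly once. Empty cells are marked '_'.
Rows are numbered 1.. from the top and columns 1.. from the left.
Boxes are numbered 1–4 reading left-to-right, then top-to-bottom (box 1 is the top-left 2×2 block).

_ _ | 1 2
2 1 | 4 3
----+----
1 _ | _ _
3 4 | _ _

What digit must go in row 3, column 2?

2

Row 3 already contains {1}.
Column 2 already contains {1, 4}.
Its 2×2 block (box 3) already contains {1, 3, 4}.
The only value from 1–4 not eliminated is 2, so row 3, column 2 = 2.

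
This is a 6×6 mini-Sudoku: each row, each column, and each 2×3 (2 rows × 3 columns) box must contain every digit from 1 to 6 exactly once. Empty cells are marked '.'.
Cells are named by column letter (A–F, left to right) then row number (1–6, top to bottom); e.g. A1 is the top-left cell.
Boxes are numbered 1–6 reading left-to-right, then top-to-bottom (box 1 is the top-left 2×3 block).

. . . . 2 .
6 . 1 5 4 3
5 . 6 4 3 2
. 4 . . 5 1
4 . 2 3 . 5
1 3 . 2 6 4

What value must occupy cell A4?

2

Cell A4 itself could take any of {2, 3} by direct elimination.
Consider where 2 can go in box 3.
B3 is out (row 3 already has a 2).
C4 is out (column C already has a 2).
So the only cell in box 3 that can hold 2 is A4.
Therefore A4 = 2.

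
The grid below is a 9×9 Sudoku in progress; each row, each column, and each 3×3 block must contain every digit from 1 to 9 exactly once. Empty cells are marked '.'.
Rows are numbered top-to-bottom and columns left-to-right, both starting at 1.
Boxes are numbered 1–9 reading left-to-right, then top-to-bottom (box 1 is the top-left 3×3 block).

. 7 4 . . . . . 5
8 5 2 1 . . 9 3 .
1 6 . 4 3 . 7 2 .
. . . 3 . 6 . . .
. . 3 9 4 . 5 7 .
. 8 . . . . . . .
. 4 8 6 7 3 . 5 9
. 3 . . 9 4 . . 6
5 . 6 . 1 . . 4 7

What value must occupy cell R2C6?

Row 2 already contains {1, 2, 3, 5, 8, 9}.
Column 6 already contains {3, 4, 6}.
Its 3×3 block (box 2) already contains {1, 3, 4}.
The only value from 1–9 not eliminated is 7, so R2C6 = 7.

7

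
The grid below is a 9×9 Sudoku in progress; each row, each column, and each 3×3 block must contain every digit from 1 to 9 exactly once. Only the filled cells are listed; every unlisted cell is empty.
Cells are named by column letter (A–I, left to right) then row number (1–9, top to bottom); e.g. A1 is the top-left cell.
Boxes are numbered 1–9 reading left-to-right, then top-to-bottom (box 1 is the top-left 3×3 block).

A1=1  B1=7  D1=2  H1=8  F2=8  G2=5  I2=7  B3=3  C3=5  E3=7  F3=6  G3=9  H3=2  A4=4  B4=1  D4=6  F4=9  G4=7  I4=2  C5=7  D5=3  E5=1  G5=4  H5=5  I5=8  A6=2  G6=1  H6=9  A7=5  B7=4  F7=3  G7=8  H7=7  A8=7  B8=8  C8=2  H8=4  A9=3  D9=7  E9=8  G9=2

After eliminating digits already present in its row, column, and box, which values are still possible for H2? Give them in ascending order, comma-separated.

1,3,6

Row 2 already contains {5, 7, 8}.
Column H already contains {2, 4, 5, 7, 8, 9}.
Its 3×3 block (box 3) already contains {2, 5, 7, 8, 9}.
Removing those from 1–9 leaves {1, 3, 6} as the candidates for H2.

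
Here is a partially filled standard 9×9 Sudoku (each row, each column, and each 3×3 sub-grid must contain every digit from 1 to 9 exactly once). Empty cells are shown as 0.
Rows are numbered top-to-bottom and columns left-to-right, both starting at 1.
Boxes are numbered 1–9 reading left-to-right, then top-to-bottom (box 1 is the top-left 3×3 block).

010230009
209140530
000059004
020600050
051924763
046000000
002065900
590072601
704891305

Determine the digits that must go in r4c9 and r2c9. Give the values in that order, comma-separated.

For r4c9:
  Row 4 already contains {2, 5, 6}.
  Column 9 already contains {1, 3, 4, 5, 9}.
  Its 3×3 block (box 6) already contains {3, 5, 6, 7}.
  The only value from 1–9 not eliminated is 8, so r4c9 = 8.
For r2c9:
  Consider where 6 can go in box 3.
  r1c7 is out (column 7 already has a 6).
  r1c8 is out (column 8 already has a 6).
  r3c7 is out (column 7 already has a 6).
  r3c8 is out (column 8 already has a 6).
  So the only cell in box 3 that can hold 6 is r2c9.
  So r2c9 = 6.

8,6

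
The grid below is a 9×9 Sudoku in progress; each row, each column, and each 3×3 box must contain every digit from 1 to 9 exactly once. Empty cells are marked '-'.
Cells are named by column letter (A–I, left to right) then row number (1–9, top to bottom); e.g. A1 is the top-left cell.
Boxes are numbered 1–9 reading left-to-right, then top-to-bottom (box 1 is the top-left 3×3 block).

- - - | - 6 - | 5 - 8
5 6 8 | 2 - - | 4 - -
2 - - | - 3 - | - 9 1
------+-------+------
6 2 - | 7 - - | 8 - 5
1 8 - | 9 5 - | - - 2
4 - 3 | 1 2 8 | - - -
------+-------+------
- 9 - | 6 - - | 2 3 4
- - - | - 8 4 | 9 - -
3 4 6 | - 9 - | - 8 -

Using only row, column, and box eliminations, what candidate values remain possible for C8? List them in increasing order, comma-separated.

1,2,5,7

Row 8 already contains {4, 8, 9}.
Column C already contains {3, 6, 8}.
Its 3×3 block (box 7) already contains {3, 4, 6, 9}.
Removing those from 1–9 leaves {1, 2, 5, 7} as the candidates for C8.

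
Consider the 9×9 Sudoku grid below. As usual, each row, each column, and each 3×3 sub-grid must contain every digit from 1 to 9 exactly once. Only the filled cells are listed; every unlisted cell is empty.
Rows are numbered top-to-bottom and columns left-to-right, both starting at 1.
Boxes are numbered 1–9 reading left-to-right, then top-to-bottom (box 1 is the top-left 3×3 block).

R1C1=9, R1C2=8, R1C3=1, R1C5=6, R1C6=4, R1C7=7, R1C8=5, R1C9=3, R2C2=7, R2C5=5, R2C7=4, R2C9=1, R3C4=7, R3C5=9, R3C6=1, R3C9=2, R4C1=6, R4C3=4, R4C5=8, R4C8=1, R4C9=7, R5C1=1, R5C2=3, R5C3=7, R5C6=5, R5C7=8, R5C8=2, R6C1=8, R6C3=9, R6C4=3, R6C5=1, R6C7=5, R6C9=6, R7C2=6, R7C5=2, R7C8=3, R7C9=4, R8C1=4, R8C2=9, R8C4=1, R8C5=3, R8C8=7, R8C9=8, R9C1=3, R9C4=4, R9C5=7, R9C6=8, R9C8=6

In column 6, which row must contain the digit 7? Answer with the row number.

6

Consider where 7 can go in column 6.
R2C6 is out (row 2 already has a 7).
R4C6 is out (row 4 already has a 7).
R7C6 is out (box 8 already has a 7).
R8C6 is out (row 8 already has a 7).
So the only cell in column 6 that can hold 7 is R6C6.
That is row 6.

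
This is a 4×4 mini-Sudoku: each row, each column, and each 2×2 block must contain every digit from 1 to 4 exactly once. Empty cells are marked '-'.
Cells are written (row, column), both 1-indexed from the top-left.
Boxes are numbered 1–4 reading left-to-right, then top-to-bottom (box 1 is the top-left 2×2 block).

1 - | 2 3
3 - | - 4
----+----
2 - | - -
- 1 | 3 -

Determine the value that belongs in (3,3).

Cell (3,3) itself could take any of {1, 4} by direct elimination.
Consider where 4 can go in column 3.
(2,3) is out (row 2 already has a 4).
So the only cell in column 3 that can hold 4 is (3,3).
Therefore (3,3) = 4.

4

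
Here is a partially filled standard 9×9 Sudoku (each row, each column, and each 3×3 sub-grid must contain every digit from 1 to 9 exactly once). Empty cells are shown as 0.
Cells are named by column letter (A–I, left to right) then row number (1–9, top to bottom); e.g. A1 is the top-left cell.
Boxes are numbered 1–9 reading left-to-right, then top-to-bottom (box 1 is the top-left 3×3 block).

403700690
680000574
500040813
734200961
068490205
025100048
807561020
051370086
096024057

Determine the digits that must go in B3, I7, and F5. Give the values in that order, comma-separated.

7,9,7

For B3:
  Row 3 already contains {1, 3, 4, 5, 8}.
  Column B already contains {2, 3, 5, 6, 8, 9}.
  Its 3×3 block (box 1) already contains {3, 4, 5, 6, 8}.
  The only value from 1–9 not eliminated is 7, so B3 = 7.
For I7:
  Row 7 already contains {1, 2, 5, 6, 7, 8}.
  Column I already contains {1, 3, 4, 5, 6, 7, 8}.
  Its 3×3 block (box 9) already contains {2, 5, 6, 7, 8}.
  The only value from 1–9 not eliminated is 9, so I7 = 9.
For F5:
  Consider where 7 can go in row 5.
  A5 is out (column A already has a 7).
  H5 is out (column H already has a 7).
  So the only cell in row 5 that can hold 7 is F5.
  So F5 = 7.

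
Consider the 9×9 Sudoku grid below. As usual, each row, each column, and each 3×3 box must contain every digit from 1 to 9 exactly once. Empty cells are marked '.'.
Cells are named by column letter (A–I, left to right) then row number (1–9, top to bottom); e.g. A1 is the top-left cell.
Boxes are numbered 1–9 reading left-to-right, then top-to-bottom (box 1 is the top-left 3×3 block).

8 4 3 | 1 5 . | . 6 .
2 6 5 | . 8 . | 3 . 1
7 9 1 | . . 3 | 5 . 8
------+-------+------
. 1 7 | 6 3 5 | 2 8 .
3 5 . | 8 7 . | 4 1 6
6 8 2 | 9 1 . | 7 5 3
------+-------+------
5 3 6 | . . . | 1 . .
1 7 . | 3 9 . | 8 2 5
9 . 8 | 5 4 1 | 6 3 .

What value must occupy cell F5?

Row 5 already contains {1, 3, 4, 5, 6, 7, 8}.
Column F already contains {1, 3, 5}.
Its 3×3 block (box 5) already contains {1, 3, 5, 6, 7, 8, 9}.
The only value from 1–9 not eliminated is 2, so F5 = 2.

2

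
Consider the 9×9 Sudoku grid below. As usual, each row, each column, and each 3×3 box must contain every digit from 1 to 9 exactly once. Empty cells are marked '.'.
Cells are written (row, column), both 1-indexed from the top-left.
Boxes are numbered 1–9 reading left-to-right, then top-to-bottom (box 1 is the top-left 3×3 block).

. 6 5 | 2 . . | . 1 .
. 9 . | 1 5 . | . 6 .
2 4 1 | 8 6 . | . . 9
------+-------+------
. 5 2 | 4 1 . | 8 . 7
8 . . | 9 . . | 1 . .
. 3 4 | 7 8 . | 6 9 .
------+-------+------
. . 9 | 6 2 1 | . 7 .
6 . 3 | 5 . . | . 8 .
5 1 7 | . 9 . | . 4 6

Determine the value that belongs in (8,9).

1

Cell (8,9) itself could take any of {1, 2} by direct elimination.
Consider where 1 can go in box 9.
(7,7) is out (row 7 already has a 1).
(7,9) is out (row 7 already has a 1).
(8,7) is out (column 7 already has a 1).
(9,7) is out (row 9 already has a 1).
So the only cell in box 9 that can hold 1 is (8,9).
Therefore (8,9) = 1.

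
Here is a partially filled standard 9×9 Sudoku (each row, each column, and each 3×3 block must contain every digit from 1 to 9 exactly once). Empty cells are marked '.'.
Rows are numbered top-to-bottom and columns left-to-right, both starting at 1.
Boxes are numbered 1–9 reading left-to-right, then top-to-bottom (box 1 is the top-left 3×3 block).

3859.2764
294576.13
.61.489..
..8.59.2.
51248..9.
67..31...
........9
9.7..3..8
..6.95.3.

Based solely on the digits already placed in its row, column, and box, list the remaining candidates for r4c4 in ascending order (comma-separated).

Row 4 already contains {2, 5, 8, 9}.
Column 4 already contains {4, 5, 9}.
Its 3×3 block (box 5) already contains {1, 3, 4, 5, 8, 9}.
Removing those from 1–9 leaves {6, 7} as the candidates for r4c4.

6,7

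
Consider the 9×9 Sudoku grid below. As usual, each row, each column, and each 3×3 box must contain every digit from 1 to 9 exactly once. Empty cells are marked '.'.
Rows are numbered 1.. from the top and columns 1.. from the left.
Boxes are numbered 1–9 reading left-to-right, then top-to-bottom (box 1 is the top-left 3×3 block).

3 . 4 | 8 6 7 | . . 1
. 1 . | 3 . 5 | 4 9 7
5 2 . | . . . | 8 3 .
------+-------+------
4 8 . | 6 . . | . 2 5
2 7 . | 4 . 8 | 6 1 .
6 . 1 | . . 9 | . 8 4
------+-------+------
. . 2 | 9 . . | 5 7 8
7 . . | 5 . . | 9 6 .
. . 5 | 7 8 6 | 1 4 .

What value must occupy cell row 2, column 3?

Cell row 2, column 3 itself could take any of {6, 8} by direct elimination.
Consider where 6 can go in row 2.
row 2, column 1 is out (column 1 already has a 6).
row 2, column 5 is out (column 5 already has a 6).
So the only cell in row 2 that can hold 6 is row 2, column 3.
Therefore row 2, column 3 = 6.

6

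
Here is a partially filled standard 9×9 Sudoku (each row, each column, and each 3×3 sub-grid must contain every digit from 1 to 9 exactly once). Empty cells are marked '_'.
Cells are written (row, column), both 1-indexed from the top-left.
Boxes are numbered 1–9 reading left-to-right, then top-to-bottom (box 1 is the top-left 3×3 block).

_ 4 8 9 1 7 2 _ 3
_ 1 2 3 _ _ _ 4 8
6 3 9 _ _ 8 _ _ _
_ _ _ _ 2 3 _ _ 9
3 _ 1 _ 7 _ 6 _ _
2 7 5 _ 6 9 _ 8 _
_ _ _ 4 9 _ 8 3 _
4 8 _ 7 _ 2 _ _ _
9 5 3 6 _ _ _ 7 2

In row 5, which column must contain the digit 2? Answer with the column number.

8

Consider where 2 can go in row 5.
(5,2) is out (box 4 already has a 2).
(5,4) is out (box 5 already has a 2).
(5,6) is out (column 6 already has a 2).
(5,9) is out (column 9 already has a 2).
So the only cell in row 5 that can hold 2 is (5,8).
That is column 8.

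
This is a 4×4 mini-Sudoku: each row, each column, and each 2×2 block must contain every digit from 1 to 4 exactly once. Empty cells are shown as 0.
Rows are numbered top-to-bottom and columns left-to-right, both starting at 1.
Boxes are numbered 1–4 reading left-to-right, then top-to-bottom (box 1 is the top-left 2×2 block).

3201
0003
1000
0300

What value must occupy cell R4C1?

2

Cell R4C1 itself could take any of {2, 4} by direct elimination.
Consider where 2 can go in column 1.
R2C1 is out (box 1 already has a 2).
So the only cell in column 1 that can hold 2 is R4C1.
Therefore R4C1 = 2.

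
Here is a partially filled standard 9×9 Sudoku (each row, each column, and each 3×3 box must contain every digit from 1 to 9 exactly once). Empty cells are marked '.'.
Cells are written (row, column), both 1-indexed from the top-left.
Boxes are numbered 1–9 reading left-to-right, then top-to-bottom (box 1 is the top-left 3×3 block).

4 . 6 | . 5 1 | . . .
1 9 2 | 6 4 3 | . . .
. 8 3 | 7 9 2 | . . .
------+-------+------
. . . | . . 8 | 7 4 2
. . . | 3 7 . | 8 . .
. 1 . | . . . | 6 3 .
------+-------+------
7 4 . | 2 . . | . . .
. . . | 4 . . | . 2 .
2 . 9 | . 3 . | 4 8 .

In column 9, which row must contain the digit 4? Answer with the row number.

3

Consider where 4 can go in column 9.
(1,9) is out (row 1 already has a 4). (2,9) is out (row 2 already has a 4). (5,9) is out (box 6 already has a 4). (6,9) is out (box 6 already has a 4). The remaining empty cells in column 9 are similarly blocked.
So the only cell in column 9 that can hold 4 is (3,9).
That is row 3.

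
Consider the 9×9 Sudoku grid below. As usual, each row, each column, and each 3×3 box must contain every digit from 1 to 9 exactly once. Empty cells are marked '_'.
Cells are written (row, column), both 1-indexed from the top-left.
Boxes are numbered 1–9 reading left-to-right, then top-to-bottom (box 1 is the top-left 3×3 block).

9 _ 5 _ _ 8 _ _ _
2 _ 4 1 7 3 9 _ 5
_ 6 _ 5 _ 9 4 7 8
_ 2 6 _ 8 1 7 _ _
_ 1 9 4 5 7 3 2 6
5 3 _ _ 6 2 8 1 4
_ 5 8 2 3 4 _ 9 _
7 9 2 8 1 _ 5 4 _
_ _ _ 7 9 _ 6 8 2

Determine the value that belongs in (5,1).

Row 5 already contains {1, 2, 3, 4, 5, 6, 7, 9}.
Column 1 already contains {2, 5, 7, 9}.
Its 3×3 block (box 4) already contains {1, 2, 3, 5, 6, 9}.
The only value from 1–9 not eliminated is 8, so (5,1) = 8.

8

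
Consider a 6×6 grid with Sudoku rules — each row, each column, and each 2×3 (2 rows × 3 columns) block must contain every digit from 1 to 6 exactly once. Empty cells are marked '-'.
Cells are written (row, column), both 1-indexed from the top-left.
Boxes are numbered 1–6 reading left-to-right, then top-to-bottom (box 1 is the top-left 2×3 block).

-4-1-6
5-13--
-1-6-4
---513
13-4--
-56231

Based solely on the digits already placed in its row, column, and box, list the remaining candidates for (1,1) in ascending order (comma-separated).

2,3

Row 1 already contains {1, 4, 6}.
Column 1 already contains {1, 5}.
Its 2×3 block (box 1) already contains {1, 4, 5}.
Removing those from 1–6 leaves {2, 3} as the candidates for (1,1).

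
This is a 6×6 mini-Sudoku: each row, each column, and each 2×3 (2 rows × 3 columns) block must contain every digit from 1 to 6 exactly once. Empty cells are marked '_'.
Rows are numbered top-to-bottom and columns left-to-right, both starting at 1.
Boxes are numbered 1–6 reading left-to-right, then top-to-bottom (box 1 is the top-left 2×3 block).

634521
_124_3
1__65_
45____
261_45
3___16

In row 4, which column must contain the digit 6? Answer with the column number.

Consider where 6 can go in row 4.
R4C4 is out (column 4 already has a 6).
R4C5 is out (box 4 already has a 6).
R4C6 is out (column 6 already has a 6).
So the only cell in row 4 that can hold 6 is R4C3.
That is column 3.

3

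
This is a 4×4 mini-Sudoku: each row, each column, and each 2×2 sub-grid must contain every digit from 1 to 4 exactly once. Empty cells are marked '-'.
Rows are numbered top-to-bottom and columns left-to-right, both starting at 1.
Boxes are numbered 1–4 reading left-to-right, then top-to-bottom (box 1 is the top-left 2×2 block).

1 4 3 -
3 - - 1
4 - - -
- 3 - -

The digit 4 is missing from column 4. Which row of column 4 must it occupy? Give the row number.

Consider where 4 can go in column 4.
R1C4 is out (row 1 already has a 4).
R3C4 is out (row 3 already has a 4).
So the only cell in column 4 that can hold 4 is R4C4.
That is row 4.

4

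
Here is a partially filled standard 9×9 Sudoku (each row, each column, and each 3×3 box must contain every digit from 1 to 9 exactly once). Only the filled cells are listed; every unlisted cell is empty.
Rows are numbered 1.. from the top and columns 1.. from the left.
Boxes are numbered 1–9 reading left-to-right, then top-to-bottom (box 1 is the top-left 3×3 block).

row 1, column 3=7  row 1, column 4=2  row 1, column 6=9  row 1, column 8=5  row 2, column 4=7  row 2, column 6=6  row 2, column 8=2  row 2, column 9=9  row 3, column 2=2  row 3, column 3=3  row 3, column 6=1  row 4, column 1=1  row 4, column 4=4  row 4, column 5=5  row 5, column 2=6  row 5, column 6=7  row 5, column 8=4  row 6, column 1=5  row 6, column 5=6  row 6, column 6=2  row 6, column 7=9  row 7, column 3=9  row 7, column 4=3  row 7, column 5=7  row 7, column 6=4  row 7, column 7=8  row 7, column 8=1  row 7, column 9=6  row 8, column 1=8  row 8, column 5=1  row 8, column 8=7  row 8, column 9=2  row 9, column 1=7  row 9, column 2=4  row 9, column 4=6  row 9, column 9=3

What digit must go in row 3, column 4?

5

Cell row 3, column 4 itself could take any of {5, 8} by direct elimination.
Consider where 5 can go in box 2.
row 1, column 5 is out (row 1 already has a 5).
row 2, column 5 is out (column 5 already has a 5).
row 3, column 5 is out (column 5 already has a 5).
So the only cell in box 2 that can hold 5 is row 3, column 4.
Therefore row 3, column 4 = 5.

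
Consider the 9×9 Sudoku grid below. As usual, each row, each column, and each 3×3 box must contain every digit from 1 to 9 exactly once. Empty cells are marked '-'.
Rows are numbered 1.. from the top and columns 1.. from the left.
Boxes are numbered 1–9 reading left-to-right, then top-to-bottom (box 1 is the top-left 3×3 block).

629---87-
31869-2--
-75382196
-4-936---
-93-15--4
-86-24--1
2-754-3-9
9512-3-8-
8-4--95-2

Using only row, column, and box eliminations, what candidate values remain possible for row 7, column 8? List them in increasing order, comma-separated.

1,6

Row 7 already contains {2, 3, 4, 5, 7, 9}.
Column 8 already contains {7, 8, 9}.
Its 3×3 block (box 9) already contains {2, 3, 5, 8, 9}.
Removing those from 1–9 leaves {1, 6} as the candidates for row 7, column 8.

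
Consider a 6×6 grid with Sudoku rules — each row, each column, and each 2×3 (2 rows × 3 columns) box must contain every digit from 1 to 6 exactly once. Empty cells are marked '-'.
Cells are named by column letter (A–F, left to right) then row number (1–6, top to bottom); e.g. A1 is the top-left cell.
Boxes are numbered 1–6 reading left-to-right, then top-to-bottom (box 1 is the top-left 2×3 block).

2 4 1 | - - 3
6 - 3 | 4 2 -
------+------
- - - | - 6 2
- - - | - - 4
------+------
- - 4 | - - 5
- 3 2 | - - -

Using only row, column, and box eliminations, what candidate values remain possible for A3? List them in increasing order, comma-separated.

1,3,4,5

Row 3 already contains {2, 6}.
Column A already contains {2, 6}.
Its 2×3 block (box 3) already contains {}.
Removing those from 1–6 leaves {1, 3, 4, 5} as the candidates for A3.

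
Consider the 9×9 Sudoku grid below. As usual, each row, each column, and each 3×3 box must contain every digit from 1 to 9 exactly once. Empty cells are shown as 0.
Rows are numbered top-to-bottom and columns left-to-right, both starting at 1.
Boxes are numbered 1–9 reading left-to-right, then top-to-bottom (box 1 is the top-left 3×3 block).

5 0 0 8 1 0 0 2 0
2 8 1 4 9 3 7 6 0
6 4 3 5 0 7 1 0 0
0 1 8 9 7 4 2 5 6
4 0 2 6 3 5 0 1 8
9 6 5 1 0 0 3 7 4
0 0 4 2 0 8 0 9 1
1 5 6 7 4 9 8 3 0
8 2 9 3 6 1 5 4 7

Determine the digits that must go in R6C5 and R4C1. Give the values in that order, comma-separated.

For R6C5:
  Consider where 8 can go in row 6.
  R6C6 is out (column 6 already has a 8).
  So the only cell in row 6 that can hold 8 is R6C5.
  So R6C5 = 8.
For R4C1:
  Row 4 already contains {1, 2, 4, 5, 6, 7, 8, 9}.
  Column 1 already contains {1, 2, 4, 5, 6, 8, 9}.
  Its 3×3 block (box 4) already contains {1, 2, 4, 5, 6, 8, 9}.
  The only value from 1–9 not eliminated is 3, so R4C1 = 3.

8,3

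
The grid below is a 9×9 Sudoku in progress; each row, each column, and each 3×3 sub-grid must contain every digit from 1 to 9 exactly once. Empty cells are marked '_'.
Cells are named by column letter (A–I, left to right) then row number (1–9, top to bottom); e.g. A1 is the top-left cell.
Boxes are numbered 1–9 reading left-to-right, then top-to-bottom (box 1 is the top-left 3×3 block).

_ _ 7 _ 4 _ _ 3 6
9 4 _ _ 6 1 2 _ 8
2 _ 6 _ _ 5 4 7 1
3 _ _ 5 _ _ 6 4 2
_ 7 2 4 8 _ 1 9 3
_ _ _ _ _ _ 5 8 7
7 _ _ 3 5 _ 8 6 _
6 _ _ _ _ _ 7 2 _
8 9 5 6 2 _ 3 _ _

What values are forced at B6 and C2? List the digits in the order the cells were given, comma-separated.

For B6:
  Consider where 6 can go in box 4.
  B4 is out (row 4 already has a 6).
  C4 is out (row 4 already has a 6).
  A5 is out (column A already has a 6).
  A6 is out (column A already has a 6).
  C6 is out (column C already has a 6).
  So the only cell in box 4 that can hold 6 is B6.
  So B6 = 6.
For C2:
  Row 2 already contains {1, 2, 4, 6, 8, 9}.
  Column C already contains {2, 5, 6, 7}.
  Its 3×3 block (box 1) already contains {2, 4, 6, 7, 9}.
  The only value from 1–9 not eliminated is 3, so C2 = 3.

6,3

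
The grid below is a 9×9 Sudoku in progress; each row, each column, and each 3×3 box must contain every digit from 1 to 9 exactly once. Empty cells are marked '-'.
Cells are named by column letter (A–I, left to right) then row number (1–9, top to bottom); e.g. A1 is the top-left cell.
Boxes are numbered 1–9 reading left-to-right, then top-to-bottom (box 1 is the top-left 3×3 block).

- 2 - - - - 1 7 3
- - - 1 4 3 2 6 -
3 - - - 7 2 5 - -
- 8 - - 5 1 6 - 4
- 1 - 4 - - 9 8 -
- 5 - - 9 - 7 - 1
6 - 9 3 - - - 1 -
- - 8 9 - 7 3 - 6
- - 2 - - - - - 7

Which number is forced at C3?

1

Cell C3 itself could take any of {1, 4, 6} by direct elimination.
Consider where 1 can go in box 1.
A1 is out (row 1 already has a 1). C1 is out (row 1 already has a 1). A2 is out (row 2 already has a 1). B2 is out (row 2 already has a 1). The remaining empty cells in box 1 are similarly blocked.
So the only cell in box 1 that can hold 1 is C3.
Therefore C3 = 1.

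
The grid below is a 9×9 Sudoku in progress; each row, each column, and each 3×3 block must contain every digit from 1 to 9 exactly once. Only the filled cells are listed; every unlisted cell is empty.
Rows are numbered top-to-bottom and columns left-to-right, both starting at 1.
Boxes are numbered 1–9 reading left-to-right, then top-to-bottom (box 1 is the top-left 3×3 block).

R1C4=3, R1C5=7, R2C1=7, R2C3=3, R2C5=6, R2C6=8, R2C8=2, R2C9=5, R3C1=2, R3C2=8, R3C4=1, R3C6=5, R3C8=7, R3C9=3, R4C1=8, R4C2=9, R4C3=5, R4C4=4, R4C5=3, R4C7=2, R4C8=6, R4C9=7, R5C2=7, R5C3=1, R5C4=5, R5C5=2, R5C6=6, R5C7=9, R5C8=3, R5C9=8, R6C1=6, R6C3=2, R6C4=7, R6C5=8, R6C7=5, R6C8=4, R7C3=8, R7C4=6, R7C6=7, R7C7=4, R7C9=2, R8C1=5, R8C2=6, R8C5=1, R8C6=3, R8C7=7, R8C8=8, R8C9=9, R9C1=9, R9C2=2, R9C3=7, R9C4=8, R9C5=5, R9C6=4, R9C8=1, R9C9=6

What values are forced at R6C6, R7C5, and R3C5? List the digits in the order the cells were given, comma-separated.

9,9,4

For R6C6:
  Consider where 9 can go in box 5.
  R4C6 is out (row 4 already has a 9).
  So the only cell in box 5 that can hold 9 is R6C6.
  So R6C6 = 9.
For R7C5:
  Row 7 already contains {2, 4, 6, 7, 8}.
  Column 5 already contains {1, 2, 3, 5, 6, 7, 8}.
  Its 3×3 block (box 8) already contains {1, 3, 4, 5, 6, 7, 8}.
  The only value from 1–9 not eliminated is 9, so R7C5 = 9.
For R3C5:
  Consider where 4 can go in box 2.
  R1C6 is out (column 6 already has a 4).
  R2C4 is out (column 4 already has a 4).
  So the only cell in box 2 that can hold 4 is R3C5.
  So R3C5 = 4.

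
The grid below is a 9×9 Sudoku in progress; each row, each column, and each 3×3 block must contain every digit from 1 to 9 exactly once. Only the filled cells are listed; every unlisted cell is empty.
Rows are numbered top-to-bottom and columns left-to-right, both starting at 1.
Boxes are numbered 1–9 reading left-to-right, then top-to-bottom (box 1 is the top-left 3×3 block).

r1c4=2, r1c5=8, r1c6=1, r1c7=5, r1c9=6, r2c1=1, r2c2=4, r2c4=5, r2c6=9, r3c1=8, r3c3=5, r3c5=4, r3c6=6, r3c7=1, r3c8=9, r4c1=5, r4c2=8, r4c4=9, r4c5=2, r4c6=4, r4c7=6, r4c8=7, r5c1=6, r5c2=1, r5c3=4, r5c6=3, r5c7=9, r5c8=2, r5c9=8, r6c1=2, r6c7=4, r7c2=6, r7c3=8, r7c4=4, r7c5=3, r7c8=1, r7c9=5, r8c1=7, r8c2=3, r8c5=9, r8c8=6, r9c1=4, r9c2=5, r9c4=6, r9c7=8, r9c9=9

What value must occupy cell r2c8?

8

Cell r2c8 itself could take any of {3, 8} by direct elimination.
Consider where 8 can go in column 8.
r1c8 is out (row 1 already has a 8).
r6c8 is out (box 6 already has a 8).
r9c8 is out (row 9 already has a 8).
So the only cell in column 8 that can hold 8 is r2c8.
Therefore r2c8 = 8.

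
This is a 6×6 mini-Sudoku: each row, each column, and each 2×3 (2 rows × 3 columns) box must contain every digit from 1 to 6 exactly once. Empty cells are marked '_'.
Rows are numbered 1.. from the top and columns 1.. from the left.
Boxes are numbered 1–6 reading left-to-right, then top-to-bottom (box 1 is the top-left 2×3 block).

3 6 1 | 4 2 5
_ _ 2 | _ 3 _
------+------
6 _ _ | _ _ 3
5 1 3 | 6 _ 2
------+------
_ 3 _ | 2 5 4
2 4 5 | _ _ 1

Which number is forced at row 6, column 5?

6

Row 6 already contains {1, 2, 4, 5}.
Column 5 already contains {2, 3, 5}.
Its 2×3 block (box 6) already contains {1, 2, 4, 5}.
The only value from 1–6 not eliminated is 6, so row 6, column 5 = 6.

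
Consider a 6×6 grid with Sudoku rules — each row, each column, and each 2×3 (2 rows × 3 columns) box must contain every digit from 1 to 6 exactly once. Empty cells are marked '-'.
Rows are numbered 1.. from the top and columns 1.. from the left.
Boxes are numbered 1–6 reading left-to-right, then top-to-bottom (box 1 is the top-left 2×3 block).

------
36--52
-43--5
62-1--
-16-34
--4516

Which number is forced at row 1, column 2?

Row 1 already contains {}.
Column 2 already contains {1, 2, 4, 6}.
Its 2×3 block (box 1) already contains {3, 6}.
The only value from 1–6 not eliminated is 5, so row 1, column 2 = 5.

5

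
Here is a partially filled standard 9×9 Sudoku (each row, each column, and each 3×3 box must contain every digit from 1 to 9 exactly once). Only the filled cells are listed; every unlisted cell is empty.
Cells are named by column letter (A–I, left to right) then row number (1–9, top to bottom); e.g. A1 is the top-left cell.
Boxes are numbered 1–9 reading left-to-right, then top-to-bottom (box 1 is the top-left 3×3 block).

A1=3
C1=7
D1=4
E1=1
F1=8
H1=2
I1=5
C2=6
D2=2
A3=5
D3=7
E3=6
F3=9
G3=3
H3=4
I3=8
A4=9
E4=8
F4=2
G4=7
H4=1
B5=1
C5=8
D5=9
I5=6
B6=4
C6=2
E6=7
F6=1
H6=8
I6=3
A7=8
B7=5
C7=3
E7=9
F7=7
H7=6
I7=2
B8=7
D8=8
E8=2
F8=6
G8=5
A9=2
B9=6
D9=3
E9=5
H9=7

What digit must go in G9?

Cell G9 itself could take any of {1, 4, 8, 9} by direct elimination.
Consider where 8 can go in row 9.
C9 is out (column C already has a 8).
F9 is out (column F already has a 8).
I9 is out (column I already has a 8).
So the only cell in row 9 that can hold 8 is G9.
Therefore G9 = 8.

8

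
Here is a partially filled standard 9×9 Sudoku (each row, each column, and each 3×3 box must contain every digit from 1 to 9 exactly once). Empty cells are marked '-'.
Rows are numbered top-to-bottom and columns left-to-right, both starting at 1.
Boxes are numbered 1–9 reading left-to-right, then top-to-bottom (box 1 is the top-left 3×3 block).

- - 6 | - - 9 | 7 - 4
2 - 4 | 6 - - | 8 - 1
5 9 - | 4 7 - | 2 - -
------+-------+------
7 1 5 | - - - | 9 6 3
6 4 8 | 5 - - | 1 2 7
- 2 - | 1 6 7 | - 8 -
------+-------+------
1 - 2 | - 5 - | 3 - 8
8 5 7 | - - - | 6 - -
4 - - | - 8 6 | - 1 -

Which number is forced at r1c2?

8

Cell r1c2 itself could take any of {3, 8} by direct elimination.
Consider where 8 can go in box 1.
r1c1 is out (column 1 already has a 8).
r2c2 is out (row 2 already has a 8).
r3c3 is out (column 3 already has a 8).
So the only cell in box 1 that can hold 8 is r1c2.
Therefore r1c2 = 8.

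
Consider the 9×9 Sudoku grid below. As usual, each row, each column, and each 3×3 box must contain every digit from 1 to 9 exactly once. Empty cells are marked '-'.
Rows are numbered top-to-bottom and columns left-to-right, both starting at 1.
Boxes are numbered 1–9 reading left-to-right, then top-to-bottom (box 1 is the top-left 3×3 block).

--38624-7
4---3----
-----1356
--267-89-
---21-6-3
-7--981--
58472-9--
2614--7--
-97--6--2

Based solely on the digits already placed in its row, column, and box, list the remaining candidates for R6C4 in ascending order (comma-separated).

3,5

Row 6 already contains {1, 7, 8, 9}.
Column 4 already contains {2, 4, 6, 7, 8}.
Its 3×3 block (box 5) already contains {1, 2, 6, 7, 8, 9}.
Removing those from 1–9 leaves {3, 5} as the candidates for R6C4.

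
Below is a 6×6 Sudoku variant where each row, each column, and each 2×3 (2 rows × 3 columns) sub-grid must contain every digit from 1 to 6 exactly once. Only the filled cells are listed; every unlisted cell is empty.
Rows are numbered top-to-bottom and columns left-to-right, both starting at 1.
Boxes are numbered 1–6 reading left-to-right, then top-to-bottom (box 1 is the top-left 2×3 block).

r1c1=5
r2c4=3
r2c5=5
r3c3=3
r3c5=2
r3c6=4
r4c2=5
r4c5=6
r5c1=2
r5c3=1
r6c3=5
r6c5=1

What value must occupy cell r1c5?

Row 1 already contains {5}.
Column 5 already contains {1, 2, 5, 6}.
Its 2×3 block (box 2) already contains {3, 5}.
The only value from 1–6 not eliminated is 4, so r1c5 = 4.

4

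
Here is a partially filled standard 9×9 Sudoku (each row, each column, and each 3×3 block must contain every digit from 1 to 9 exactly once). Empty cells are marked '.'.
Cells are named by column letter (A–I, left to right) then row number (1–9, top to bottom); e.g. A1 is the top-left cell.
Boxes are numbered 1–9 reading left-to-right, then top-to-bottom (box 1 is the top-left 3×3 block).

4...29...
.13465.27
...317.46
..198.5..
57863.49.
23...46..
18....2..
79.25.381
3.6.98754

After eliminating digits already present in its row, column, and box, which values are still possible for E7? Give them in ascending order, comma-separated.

4,7

Row 7 already contains {1, 2, 8}.
Column E already contains {1, 2, 3, 5, 6, 8, 9}.
Its 3×3 block (box 8) already contains {2, 5, 8, 9}.
Removing those from 1–9 leaves {4, 7} as the candidates for E7.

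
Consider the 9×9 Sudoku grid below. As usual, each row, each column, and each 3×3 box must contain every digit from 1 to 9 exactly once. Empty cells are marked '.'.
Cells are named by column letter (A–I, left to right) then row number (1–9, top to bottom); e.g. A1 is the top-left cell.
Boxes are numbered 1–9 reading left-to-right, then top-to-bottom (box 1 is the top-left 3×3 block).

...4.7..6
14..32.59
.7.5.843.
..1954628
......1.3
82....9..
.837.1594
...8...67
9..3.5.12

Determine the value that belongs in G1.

2

Cell G1 itself could take any of {2, 8} by direct elimination.
Consider where 2 can go in column G.
G2 is out (row 2 already has a 2).
G8 is out (box 9 already has a 2).
G9 is out (row 9 already has a 2).
So the only cell in column G that can hold 2 is G1.
Therefore G1 = 2.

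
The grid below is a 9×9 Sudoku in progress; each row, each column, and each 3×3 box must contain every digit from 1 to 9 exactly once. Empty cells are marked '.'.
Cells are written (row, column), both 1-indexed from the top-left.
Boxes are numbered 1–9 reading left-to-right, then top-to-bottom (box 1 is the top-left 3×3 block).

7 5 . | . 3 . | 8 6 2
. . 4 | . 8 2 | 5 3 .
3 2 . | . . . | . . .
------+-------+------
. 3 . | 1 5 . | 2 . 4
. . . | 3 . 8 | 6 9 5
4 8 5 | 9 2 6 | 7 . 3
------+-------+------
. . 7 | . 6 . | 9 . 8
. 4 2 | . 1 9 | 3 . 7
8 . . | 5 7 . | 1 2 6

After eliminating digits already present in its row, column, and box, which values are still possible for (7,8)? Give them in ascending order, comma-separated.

Row 7 already contains {6, 7, 8, 9}.
Column 8 already contains {2, 3, 6, 9}.
Its 3×3 block (box 9) already contains {1, 2, 3, 6, 7, 8, 9}.
Removing those from 1–9 leaves {4, 5} as the candidates for (7,8).

4,5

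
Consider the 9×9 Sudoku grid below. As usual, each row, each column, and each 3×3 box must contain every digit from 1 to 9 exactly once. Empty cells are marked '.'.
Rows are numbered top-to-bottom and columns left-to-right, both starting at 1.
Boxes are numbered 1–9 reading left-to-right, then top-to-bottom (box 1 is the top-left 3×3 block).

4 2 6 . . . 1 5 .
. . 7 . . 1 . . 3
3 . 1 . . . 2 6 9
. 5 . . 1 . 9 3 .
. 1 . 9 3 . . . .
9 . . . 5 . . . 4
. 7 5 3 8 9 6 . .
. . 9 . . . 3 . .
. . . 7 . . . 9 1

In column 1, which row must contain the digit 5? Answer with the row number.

2

Consider where 5 can go in column 1.
R4C1 is out (row 4 already has a 5).
R5C1 is out (box 4 already has a 5).
R7C1 is out (row 7 already has a 5).
R8C1 is out (box 7 already has a 5).
R9C1 is out (box 7 already has a 5).
So the only cell in column 1 that can hold 5 is R2C1.
That is row 2.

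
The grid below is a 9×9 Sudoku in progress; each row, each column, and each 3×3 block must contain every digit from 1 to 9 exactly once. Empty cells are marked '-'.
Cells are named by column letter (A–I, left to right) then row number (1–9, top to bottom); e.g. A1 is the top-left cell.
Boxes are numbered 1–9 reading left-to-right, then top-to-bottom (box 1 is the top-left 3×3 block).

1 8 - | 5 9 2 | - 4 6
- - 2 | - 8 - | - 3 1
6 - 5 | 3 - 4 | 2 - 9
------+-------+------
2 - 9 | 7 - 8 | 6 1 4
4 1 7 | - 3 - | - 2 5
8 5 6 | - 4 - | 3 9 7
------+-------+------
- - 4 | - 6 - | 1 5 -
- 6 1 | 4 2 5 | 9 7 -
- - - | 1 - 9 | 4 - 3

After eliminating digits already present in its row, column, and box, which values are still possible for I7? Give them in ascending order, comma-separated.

Row 7 already contains {1, 4, 5, 6}.
Column I already contains {1, 3, 4, 5, 6, 7, 9}.
Its 3×3 block (box 9) already contains {1, 3, 4, 5, 7, 9}.
Removing those from 1–9 leaves {2, 8} as the candidates for I7.

2,8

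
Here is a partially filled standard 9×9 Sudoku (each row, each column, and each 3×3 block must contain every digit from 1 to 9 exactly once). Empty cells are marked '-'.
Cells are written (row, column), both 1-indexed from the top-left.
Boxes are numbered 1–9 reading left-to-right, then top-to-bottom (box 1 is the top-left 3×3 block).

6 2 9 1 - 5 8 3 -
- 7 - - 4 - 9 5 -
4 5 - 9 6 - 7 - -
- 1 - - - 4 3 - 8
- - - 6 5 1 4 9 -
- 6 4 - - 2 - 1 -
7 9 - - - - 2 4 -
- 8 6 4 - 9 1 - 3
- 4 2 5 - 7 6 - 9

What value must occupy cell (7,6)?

Cell (7,6) itself could take any of {3, 6, 8} by direct elimination.
Consider where 6 can go in row 7.
(7,3) is out (column 3 already has a 6).
(7,4) is out (column 4 already has a 6).
(7,5) is out (column 5 already has a 6).
(7,9) is out (box 9 already has a 6).
So the only cell in row 7 that can hold 6 is (7,6).
Therefore (7,6) = 6.

6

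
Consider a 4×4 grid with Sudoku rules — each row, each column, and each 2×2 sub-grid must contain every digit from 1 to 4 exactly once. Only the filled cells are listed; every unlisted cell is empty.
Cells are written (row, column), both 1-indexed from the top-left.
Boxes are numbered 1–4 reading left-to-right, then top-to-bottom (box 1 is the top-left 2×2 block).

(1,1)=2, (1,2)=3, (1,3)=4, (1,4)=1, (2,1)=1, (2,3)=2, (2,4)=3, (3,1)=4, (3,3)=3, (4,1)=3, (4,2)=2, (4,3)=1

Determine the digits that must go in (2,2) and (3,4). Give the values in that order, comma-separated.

4,2

For (2,2):
  Row 2 already contains {1, 2, 3}.
  Column 2 already contains {2, 3}.
  Its 2×2 block (box 1) already contains {1, 2, 3}.
  The only value from 1–4 not eliminated is 4, so (2,2) = 4.
For (3,4):
  Row 3 already contains {3, 4}.
  Column 4 already contains {1, 3}.
  Its 2×2 block (box 4) already contains {1, 3}.
  The only value from 1–4 not eliminated is 2, so (3,4) = 2.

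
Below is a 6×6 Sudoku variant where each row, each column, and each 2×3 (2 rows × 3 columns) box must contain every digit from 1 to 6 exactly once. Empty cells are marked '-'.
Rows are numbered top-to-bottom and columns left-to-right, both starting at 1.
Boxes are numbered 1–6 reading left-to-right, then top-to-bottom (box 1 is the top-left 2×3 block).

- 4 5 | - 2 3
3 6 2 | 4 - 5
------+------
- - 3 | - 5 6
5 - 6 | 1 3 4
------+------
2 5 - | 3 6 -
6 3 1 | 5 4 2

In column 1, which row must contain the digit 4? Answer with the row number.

3

Consider where 4 can go in column 1.
R1C1 is out (row 1 already has a 4).
So the only cell in column 1 that can hold 4 is R3C1.
That is row 3.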